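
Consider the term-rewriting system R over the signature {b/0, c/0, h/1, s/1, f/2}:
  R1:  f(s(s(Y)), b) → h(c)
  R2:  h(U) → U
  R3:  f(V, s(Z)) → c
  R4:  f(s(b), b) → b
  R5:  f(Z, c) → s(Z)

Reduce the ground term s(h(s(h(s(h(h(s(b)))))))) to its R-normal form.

s(s(s(s(b))))

1. s(h(s(h(s(h(h(s(b))))))))  →  s(s(h(s(h(h(s(b)))))))   [R2 at 1]
2. s(s(h(s(h(h(s(b)))))))  →  s(s(s(h(h(s(b))))))   [R2 at 1.1]
3. s(s(s(h(h(s(b))))))  →  s(s(s(h(s(b)))))   [R2 at 1.1.1]
4. s(s(s(h(s(b)))))  →  s(s(s(s(b))))   [R2 at 1.1.1]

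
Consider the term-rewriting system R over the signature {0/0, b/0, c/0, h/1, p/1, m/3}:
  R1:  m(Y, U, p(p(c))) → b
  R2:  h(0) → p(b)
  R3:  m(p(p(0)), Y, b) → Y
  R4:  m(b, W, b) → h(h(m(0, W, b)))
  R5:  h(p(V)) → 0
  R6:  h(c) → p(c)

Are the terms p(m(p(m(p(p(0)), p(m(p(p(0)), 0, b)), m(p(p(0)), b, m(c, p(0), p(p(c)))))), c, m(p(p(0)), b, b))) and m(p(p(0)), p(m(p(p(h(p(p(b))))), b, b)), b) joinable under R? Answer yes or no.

no — NF(t₁) = p(c), NF(t₂) = p(b)

Reduce t₁ = p(m(p(m(p(p(0)), p(m(p(p(0)), 0, b)), m(p(p(0)), b, m(c, p(0), p(p(c)))))), c, m(p(p(0)), b, b))):
1. p(m(p(m(p(p(0)), p(m(p(p(0)), 0, b)), m(p(p(0)), b, m(c, p(0), p(p(c)))))), c, m(p(p(0)), b, b)))  →  p(m(p(m(p(p(0)), p(0), m(p(p(0)), b, m(c, p(0), p(p(c)))))), c, m(p(p(0)), b, b)))   [R3 at 1.1.1.2.1]
2. p(m(p(m(p(p(0)), p(0), m(p(p(0)), b, m(c, p(0), p(p(c)))))), c, m(p(p(0)), b, b)))  →  p(m(p(m(p(p(0)), p(0), m(p(p(0)), b, b))), c, m(p(p(0)), b, b)))   [R1 at 1.1.1.3.3]
3. p(m(p(m(p(p(0)), p(0), m(p(p(0)), b, b))), c, m(p(p(0)), b, b)))  →  p(m(p(m(p(p(0)), p(0), b)), c, m(p(p(0)), b, b)))   [R3 at 1.1.1.3]
4. p(m(p(m(p(p(0)), p(0), b)), c, m(p(p(0)), b, b)))  →  p(m(p(p(0)), c, m(p(p(0)), b, b)))   [R3 at 1.1.1]
5. p(m(p(p(0)), c, m(p(p(0)), b, b)))  →  p(m(p(p(0)), c, b))   [R3 at 1.3]
6. p(m(p(p(0)), c, b))  →  p(c)   [R3 at 1]

Reduce t₂ = m(p(p(0)), p(m(p(p(h(p(p(b))))), b, b)), b):
1. m(p(p(0)), p(m(p(p(h(p(p(b))))), b, b)), b)  →  p(m(p(p(h(p(p(b))))), b, b))   [R3 at ε]
2. p(m(p(p(h(p(p(b))))), b, b))  →  p(m(p(p(0)), b, b))   [R5 at 1.1.1.1]
3. p(m(p(p(0)), b, b))  →  p(b)   [R3 at 1]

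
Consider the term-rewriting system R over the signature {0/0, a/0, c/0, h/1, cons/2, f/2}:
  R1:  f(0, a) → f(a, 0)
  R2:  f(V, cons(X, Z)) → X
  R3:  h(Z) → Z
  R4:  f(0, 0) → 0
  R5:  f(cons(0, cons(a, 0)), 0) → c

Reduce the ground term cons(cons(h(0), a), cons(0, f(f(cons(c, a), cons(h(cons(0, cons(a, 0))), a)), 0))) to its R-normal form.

cons(cons(0, a), cons(0, c))

1. cons(cons(h(0), a), cons(0, f(f(cons(c, a), cons(h(cons(0, cons(a, 0))), a)), 0)))  →  cons(cons(0, a), cons(0, f(f(cons(c, a), cons(h(cons(0, cons(a, 0))), a)), 0)))   [R3 at 1.1]
2. cons(cons(0, a), cons(0, f(f(cons(c, a), cons(h(cons(0, cons(a, 0))), a)), 0)))  →  cons(cons(0, a), cons(0, f(h(cons(0, cons(a, 0))), 0)))   [R2 at 2.2.1]
3. cons(cons(0, a), cons(0, f(h(cons(0, cons(a, 0))), 0)))  →  cons(cons(0, a), cons(0, f(cons(0, cons(a, 0)), 0)))   [R3 at 2.2.1]
4. cons(cons(0, a), cons(0, f(cons(0, cons(a, 0)), 0)))  →  cons(cons(0, a), cons(0, c))   [R5 at 2.2]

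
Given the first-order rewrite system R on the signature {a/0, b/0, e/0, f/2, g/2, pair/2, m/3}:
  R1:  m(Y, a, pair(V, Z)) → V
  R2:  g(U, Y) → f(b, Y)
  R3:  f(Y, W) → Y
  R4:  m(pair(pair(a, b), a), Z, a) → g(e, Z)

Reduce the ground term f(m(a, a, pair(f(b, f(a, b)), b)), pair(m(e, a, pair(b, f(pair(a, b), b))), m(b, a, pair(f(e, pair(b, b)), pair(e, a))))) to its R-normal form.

1. f(m(a, a, pair(f(b, f(a, b)), b)), pair(m(e, a, pair(b, f(pair(a, b), b))), m(b, a, pair(f(e, pair(b, b)), pair(e, a)))))  →  m(a, a, pair(f(b, f(a, b)), b))   [R3 at ε]
2. m(a, a, pair(f(b, f(a, b)), b))  →  f(b, f(a, b))   [R1 at ε]
3. f(b, f(a, b))  →  b   [R3 at ε]

b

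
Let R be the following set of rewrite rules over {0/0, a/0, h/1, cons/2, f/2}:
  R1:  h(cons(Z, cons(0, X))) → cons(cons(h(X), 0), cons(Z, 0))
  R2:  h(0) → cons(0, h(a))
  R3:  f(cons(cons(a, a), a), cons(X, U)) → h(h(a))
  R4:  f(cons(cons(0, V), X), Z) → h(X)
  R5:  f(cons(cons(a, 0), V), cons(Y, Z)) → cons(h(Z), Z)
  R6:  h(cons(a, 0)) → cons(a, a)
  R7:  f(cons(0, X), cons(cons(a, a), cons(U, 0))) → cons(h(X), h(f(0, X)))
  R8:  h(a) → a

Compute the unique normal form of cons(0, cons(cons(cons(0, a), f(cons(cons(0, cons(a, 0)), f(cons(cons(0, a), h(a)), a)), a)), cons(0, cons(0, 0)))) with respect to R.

cons(0, cons(cons(cons(0, a), a), cons(0, cons(0, 0))))

1. cons(0, cons(cons(cons(0, a), f(cons(cons(0, cons(a, 0)), f(cons(cons(0, a), h(a)), a)), a)), cons(0, cons(0, 0))))  →  cons(0, cons(cons(cons(0, a), h(f(cons(cons(0, a), h(a)), a))), cons(0, cons(0, 0))))   [R4 at 2.1.2]
2. cons(0, cons(cons(cons(0, a), h(f(cons(cons(0, a), h(a)), a))), cons(0, cons(0, 0))))  →  cons(0, cons(cons(cons(0, a), h(h(h(a)))), cons(0, cons(0, 0))))   [R4 at 2.1.2.1]
3. cons(0, cons(cons(cons(0, a), h(h(h(a)))), cons(0, cons(0, 0))))  →  cons(0, cons(cons(cons(0, a), h(h(a))), cons(0, cons(0, 0))))   [R8 at 2.1.2.1.1]
4. cons(0, cons(cons(cons(0, a), h(h(a))), cons(0, cons(0, 0))))  →  cons(0, cons(cons(cons(0, a), h(a)), cons(0, cons(0, 0))))   [R8 at 2.1.2.1]
5. cons(0, cons(cons(cons(0, a), h(a)), cons(0, cons(0, 0))))  →  cons(0, cons(cons(cons(0, a), a), cons(0, cons(0, 0))))   [R8 at 2.1.2]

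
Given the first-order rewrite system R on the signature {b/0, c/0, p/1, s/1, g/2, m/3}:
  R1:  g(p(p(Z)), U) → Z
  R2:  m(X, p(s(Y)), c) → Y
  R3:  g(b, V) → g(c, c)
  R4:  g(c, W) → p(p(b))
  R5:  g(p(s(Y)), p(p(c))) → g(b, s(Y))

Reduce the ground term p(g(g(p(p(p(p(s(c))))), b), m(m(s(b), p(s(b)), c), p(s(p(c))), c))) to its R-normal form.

1. p(g(g(p(p(p(p(s(c))))), b), m(m(s(b), p(s(b)), c), p(s(p(c))), c)))  →  p(g(p(p(s(c))), m(m(s(b), p(s(b)), c), p(s(p(c))), c)))   [R1 at 1.1]
2. p(g(p(p(s(c))), m(m(s(b), p(s(b)), c), p(s(p(c))), c)))  →  p(s(c))   [R1 at 1]

p(s(c))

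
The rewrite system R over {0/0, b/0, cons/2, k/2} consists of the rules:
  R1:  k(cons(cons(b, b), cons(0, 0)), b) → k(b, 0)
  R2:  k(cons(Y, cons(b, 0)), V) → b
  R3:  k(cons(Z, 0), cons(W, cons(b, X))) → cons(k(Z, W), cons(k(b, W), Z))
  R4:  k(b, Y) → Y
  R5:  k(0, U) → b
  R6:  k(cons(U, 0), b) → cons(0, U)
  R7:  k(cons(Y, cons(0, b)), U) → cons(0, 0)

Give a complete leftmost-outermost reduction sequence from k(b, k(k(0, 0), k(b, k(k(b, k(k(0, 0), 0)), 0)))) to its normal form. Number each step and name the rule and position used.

b

1. k(b, k(k(0, 0), k(b, k(k(b, k(k(0, 0), 0)), 0))))  →  k(k(0, 0), k(b, k(k(b, k(k(0, 0), 0)), 0)))   [R4 at ε]
2. k(k(0, 0), k(b, k(k(b, k(k(0, 0), 0)), 0)))  →  k(b, k(b, k(k(b, k(k(0, 0), 0)), 0)))   [R5 at 1]
3. k(b, k(b, k(k(b, k(k(0, 0), 0)), 0)))  →  k(b, k(k(b, k(k(0, 0), 0)), 0))   [R4 at ε]
4. k(b, k(k(b, k(k(0, 0), 0)), 0))  →  k(k(b, k(k(0, 0), 0)), 0)   [R4 at ε]
5. k(k(b, k(k(0, 0), 0)), 0)  →  k(k(k(0, 0), 0), 0)   [R4 at 1]
6. k(k(k(0, 0), 0), 0)  →  k(k(b, 0), 0)   [R5 at 1.1]
7. k(k(b, 0), 0)  →  k(0, 0)   [R4 at 1]
8. k(0, 0)  →  b   [R5 at ε]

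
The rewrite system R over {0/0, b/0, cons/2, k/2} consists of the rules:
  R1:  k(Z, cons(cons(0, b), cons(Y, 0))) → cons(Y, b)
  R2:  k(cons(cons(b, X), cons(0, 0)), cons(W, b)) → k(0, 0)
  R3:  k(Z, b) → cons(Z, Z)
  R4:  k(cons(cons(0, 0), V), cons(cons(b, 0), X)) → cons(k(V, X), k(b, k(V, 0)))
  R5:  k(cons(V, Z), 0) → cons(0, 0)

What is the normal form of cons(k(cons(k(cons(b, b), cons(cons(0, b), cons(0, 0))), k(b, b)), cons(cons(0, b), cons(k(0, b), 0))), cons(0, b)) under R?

cons(cons(cons(0, 0), b), cons(0, b))

1. cons(k(cons(k(cons(b, b), cons(cons(0, b), cons(0, 0))), k(b, b)), cons(cons(0, b), cons(k(0, b), 0))), cons(0, b))  →  cons(cons(k(0, b), b), cons(0, b))   [R1 at 1]
2. cons(cons(k(0, b), b), cons(0, b))  →  cons(cons(cons(0, 0), b), cons(0, b))   [R3 at 1.1]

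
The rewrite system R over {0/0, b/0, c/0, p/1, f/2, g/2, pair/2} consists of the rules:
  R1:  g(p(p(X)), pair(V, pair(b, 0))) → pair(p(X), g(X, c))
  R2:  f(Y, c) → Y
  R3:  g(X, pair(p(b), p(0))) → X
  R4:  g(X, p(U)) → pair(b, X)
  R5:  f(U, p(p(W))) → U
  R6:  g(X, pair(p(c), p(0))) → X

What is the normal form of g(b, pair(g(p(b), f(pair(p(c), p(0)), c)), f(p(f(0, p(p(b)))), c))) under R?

1. g(b, pair(g(p(b), f(pair(p(c), p(0)), c)), f(p(f(0, p(p(b)))), c)))  →  g(b, pair(g(p(b), pair(p(c), p(0))), f(p(f(0, p(p(b)))), c)))   [R2 at 2.1.2]
2. g(b, pair(g(p(b), pair(p(c), p(0))), f(p(f(0, p(p(b)))), c)))  →  g(b, pair(p(b), f(p(f(0, p(p(b)))), c)))   [R6 at 2.1]
3. g(b, pair(p(b), f(p(f(0, p(p(b)))), c)))  →  g(b, pair(p(b), p(f(0, p(p(b))))))   [R2 at 2.2]
4. g(b, pair(p(b), p(f(0, p(p(b))))))  →  g(b, pair(p(b), p(0)))   [R5 at 2.2.1]
5. g(b, pair(p(b), p(0)))  →  b   [R3 at ε]

b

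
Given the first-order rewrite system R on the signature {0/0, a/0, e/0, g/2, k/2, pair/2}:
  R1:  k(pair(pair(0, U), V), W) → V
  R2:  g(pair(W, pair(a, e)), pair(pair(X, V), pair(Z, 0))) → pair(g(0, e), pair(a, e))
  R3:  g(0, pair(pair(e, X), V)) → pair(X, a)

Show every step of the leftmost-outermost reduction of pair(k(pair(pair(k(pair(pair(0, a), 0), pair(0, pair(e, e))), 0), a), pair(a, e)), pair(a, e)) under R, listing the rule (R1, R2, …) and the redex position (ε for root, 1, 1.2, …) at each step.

1. pair(k(pair(pair(k(pair(pair(0, a), 0), pair(0, pair(e, e))), 0), a), pair(a, e)), pair(a, e))  →  pair(k(pair(pair(0, 0), a), pair(a, e)), pair(a, e))   [R1 at 1.1.1.1]
2. pair(k(pair(pair(0, 0), a), pair(a, e)), pair(a, e))  →  pair(a, pair(a, e))   [R1 at 1]

pair(a, pair(a, e))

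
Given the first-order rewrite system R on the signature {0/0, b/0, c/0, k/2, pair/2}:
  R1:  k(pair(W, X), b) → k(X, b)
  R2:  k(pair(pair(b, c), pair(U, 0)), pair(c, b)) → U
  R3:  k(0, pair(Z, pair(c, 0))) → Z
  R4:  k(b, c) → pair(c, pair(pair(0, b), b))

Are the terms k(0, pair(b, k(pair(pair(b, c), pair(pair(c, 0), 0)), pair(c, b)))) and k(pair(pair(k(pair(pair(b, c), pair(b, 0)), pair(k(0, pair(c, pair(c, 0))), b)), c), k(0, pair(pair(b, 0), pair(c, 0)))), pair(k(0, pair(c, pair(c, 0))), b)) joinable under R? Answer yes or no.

Reduce t₁ = k(0, pair(b, k(pair(pair(b, c), pair(pair(c, 0), 0)), pair(c, b)))):
1. k(0, pair(b, k(pair(pair(b, c), pair(pair(c, 0), 0)), pair(c, b))))  →  k(0, pair(b, pair(c, 0)))   [R2 at 2.2]
2. k(0, pair(b, pair(c, 0)))  →  b   [R3 at ε]

Reduce t₂ = k(pair(pair(k(pair(pair(b, c), pair(b, 0)), pair(k(0, pair(c, pair(c, 0))), b)), c), k(0, pair(pair(b, 0), pair(c, 0)))), pair(k(0, pair(c, pair(c, 0))), b)):
1. k(pair(pair(k(pair(pair(b, c), pair(b, 0)), pair(k(0, pair(c, pair(c, 0))), b)), c), k(0, pair(pair(b, 0), pair(c, 0)))), pair(k(0, pair(c, pair(c, 0))), b))  →  k(pair(pair(k(pair(pair(b, c), pair(b, 0)), pair(c, b)), c), k(0, pair(pair(b, 0), pair(c, 0)))), pair(k(0, pair(c, pair(c, 0))), b))   [R3 at 1.1.1.2.1]
2. k(pair(pair(k(pair(pair(b, c), pair(b, 0)), pair(c, b)), c), k(0, pair(pair(b, 0), pair(c, 0)))), pair(k(0, pair(c, pair(c, 0))), b))  →  k(pair(pair(b, c), k(0, pair(pair(b, 0), pair(c, 0)))), pair(k(0, pair(c, pair(c, 0))), b))   [R2 at 1.1.1]
3. k(pair(pair(b, c), k(0, pair(pair(b, 0), pair(c, 0)))), pair(k(0, pair(c, pair(c, 0))), b))  →  k(pair(pair(b, c), pair(b, 0)), pair(k(0, pair(c, pair(c, 0))), b))   [R3 at 1.2]
4. k(pair(pair(b, c), pair(b, 0)), pair(k(0, pair(c, pair(c, 0))), b))  →  k(pair(pair(b, c), pair(b, 0)), pair(c, b))   [R3 at 2.1]
5. k(pair(pair(b, c), pair(b, 0)), pair(c, b))  →  b   [R2 at ε]

yes — NF(t₁) = b, NF(t₂) = b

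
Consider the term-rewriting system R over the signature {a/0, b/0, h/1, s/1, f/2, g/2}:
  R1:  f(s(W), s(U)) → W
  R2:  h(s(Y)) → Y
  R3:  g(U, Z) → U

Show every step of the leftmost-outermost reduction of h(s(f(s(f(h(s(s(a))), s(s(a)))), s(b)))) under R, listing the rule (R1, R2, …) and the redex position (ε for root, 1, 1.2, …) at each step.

1. h(s(f(s(f(h(s(s(a))), s(s(a)))), s(b))))  →  f(s(f(h(s(s(a))), s(s(a)))), s(b))   [R2 at ε]
2. f(s(f(h(s(s(a))), s(s(a)))), s(b))  →  f(h(s(s(a))), s(s(a)))   [R1 at ε]
3. f(h(s(s(a))), s(s(a)))  →  f(s(a), s(s(a)))   [R2 at 1]
4. f(s(a), s(s(a)))  →  a   [R1 at ε]

a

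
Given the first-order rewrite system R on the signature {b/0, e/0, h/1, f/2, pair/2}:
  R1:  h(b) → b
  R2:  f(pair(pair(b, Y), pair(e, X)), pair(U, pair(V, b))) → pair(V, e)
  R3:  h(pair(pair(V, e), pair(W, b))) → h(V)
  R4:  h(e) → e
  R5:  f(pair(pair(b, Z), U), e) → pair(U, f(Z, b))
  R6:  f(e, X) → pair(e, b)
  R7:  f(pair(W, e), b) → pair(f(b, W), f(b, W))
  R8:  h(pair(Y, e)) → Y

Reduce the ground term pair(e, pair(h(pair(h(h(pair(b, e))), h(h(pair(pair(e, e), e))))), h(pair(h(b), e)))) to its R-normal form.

1. pair(e, pair(h(pair(h(h(pair(b, e))), h(h(pair(pair(e, e), e))))), h(pair(h(b), e))))  →  pair(e, pair(h(pair(h(b), h(h(pair(pair(e, e), e))))), h(pair(h(b), e))))   [R8 at 2.1.1.1.1]
2. pair(e, pair(h(pair(h(b), h(h(pair(pair(e, e), e))))), h(pair(h(b), e))))  →  pair(e, pair(h(pair(b, h(h(pair(pair(e, e), e))))), h(pair(h(b), e))))   [R1 at 2.1.1.1]
3. pair(e, pair(h(pair(b, h(h(pair(pair(e, e), e))))), h(pair(h(b), e))))  →  pair(e, pair(h(pair(b, h(pair(e, e)))), h(pair(h(b), e))))   [R8 at 2.1.1.2.1]
4. pair(e, pair(h(pair(b, h(pair(e, e)))), h(pair(h(b), e))))  →  pair(e, pair(h(pair(b, e)), h(pair(h(b), e))))   [R8 at 2.1.1.2]
5. pair(e, pair(h(pair(b, e)), h(pair(h(b), e))))  →  pair(e, pair(b, h(pair(h(b), e))))   [R8 at 2.1]
6. pair(e, pair(b, h(pair(h(b), e))))  →  pair(e, pair(b, h(b)))   [R8 at 2.2]
7. pair(e, pair(b, h(b)))  →  pair(e, pair(b, b))   [R1 at 2.2]

pair(e, pair(b, b))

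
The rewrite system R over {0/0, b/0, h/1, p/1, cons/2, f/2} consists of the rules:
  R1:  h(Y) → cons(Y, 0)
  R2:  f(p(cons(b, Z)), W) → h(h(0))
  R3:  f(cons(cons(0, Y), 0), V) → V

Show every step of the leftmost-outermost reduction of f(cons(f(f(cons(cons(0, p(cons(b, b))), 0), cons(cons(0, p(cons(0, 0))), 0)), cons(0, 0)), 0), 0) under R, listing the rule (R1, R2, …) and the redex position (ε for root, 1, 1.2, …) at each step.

1. f(cons(f(f(cons(cons(0, p(cons(b, b))), 0), cons(cons(0, p(cons(0, 0))), 0)), cons(0, 0)), 0), 0)  →  f(cons(f(cons(cons(0, p(cons(0, 0))), 0), cons(0, 0)), 0), 0)   [R3 at 1.1.1]
2. f(cons(f(cons(cons(0, p(cons(0, 0))), 0), cons(0, 0)), 0), 0)  →  f(cons(cons(0, 0), 0), 0)   [R3 at 1.1]
3. f(cons(cons(0, 0), 0), 0)  →  0   [R3 at ε]

0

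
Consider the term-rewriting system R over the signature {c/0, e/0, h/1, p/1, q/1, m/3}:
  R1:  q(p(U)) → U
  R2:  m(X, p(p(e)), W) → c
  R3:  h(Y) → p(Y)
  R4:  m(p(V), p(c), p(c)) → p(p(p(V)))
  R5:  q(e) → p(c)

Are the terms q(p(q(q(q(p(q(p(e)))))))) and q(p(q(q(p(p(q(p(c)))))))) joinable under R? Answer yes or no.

Reduce t₁ = q(p(q(q(q(p(q(p(e)))))))):
1. q(p(q(q(q(p(q(p(e))))))))  →  q(q(q(p(q(p(e))))))   [R1 at ε]
2. q(q(q(p(q(p(e))))))  →  q(q(q(p(e))))   [R1 at 1.1]
3. q(q(q(p(e))))  →  q(q(e))   [R1 at 1.1]
4. q(q(e))  →  q(p(c))   [R5 at 1]
5. q(p(c))  →  c   [R1 at ε]

Reduce t₂ = q(p(q(q(p(p(q(p(c)))))))):
1. q(p(q(q(p(p(q(p(c))))))))  →  q(q(p(p(q(p(c))))))   [R1 at ε]
2. q(q(p(p(q(p(c))))))  →  q(p(q(p(c))))   [R1 at 1]
3. q(p(q(p(c))))  →  q(p(c))   [R1 at ε]
4. q(p(c))  →  c   [R1 at ε]

yes — NF(t₁) = c, NF(t₂) = c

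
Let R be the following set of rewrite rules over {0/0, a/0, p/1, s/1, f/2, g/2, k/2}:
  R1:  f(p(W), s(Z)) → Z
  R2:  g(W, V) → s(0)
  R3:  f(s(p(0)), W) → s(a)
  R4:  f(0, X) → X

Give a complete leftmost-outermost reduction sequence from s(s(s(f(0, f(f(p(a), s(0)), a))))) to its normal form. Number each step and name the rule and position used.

1. s(s(s(f(0, f(f(p(a), s(0)), a)))))  →  s(s(s(f(f(p(a), s(0)), a))))   [R4 at 1.1.1]
2. s(s(s(f(f(p(a), s(0)), a))))  →  s(s(s(f(0, a))))   [R1 at 1.1.1.1]
3. s(s(s(f(0, a))))  →  s(s(s(a)))   [R4 at 1.1.1]

s(s(s(a)))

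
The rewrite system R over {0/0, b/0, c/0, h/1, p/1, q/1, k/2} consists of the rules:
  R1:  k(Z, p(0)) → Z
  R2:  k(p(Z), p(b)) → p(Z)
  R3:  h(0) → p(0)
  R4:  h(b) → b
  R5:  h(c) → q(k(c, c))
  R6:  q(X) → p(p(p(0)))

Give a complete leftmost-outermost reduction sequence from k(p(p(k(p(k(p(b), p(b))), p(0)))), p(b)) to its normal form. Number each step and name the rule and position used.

p(p(p(p(b))))

1. k(p(p(k(p(k(p(b), p(b))), p(0)))), p(b))  →  p(p(k(p(k(p(b), p(b))), p(0))))   [R2 at ε]
2. p(p(k(p(k(p(b), p(b))), p(0))))  →  p(p(p(k(p(b), p(b)))))   [R1 at 1.1]
3. p(p(p(k(p(b), p(b)))))  →  p(p(p(p(b))))   [R2 at 1.1.1]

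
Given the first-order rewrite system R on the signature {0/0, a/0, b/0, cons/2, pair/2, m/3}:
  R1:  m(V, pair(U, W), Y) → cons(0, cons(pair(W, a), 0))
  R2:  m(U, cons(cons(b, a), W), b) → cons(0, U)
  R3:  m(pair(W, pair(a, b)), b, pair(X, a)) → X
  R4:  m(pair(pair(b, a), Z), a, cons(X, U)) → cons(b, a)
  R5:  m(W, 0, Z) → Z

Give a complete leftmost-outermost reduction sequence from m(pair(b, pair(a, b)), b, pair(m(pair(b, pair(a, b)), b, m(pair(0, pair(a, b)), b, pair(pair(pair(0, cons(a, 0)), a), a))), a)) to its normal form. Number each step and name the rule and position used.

1. m(pair(b, pair(a, b)), b, pair(m(pair(b, pair(a, b)), b, m(pair(0, pair(a, b)), b, pair(pair(pair(0, cons(a, 0)), a), a))), a))  →  m(pair(b, pair(a, b)), b, m(pair(0, pair(a, b)), b, pair(pair(pair(0, cons(a, 0)), a), a)))   [R3 at ε]
2. m(pair(b, pair(a, b)), b, m(pair(0, pair(a, b)), b, pair(pair(pair(0, cons(a, 0)), a), a)))  →  m(pair(b, pair(a, b)), b, pair(pair(0, cons(a, 0)), a))   [R3 at 3]
3. m(pair(b, pair(a, b)), b, pair(pair(0, cons(a, 0)), a))  →  pair(0, cons(a, 0))   [R3 at ε]

pair(0, cons(a, 0))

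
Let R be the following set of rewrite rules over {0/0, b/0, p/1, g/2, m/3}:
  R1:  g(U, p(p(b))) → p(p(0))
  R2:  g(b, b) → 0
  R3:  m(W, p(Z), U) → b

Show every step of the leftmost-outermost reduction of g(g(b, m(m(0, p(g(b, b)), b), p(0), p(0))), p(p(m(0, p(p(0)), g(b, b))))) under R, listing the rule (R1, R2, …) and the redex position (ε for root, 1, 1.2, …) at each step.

1. g(g(b, m(m(0, p(g(b, b)), b), p(0), p(0))), p(p(m(0, p(p(0)), g(b, b)))))  →  g(g(b, b), p(p(m(0, p(p(0)), g(b, b)))))   [R3 at 1.2]
2. g(g(b, b), p(p(m(0, p(p(0)), g(b, b)))))  →  g(0, p(p(m(0, p(p(0)), g(b, b)))))   [R2 at 1]
3. g(0, p(p(m(0, p(p(0)), g(b, b)))))  →  g(0, p(p(b)))   [R3 at 2.1.1]
4. g(0, p(p(b)))  →  p(p(0))   [R1 at ε]

p(p(0))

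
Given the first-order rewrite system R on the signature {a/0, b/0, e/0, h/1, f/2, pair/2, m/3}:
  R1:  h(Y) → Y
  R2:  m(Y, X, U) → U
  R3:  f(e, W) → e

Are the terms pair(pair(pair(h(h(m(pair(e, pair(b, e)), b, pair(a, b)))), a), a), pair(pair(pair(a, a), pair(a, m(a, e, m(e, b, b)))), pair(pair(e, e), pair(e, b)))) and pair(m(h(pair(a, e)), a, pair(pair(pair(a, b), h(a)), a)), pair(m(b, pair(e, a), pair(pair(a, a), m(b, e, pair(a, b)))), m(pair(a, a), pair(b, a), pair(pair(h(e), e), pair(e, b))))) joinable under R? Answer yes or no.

Reduce t₁ = pair(pair(pair(h(h(m(pair(e, pair(b, e)), b, pair(a, b)))), a), a), pair(pair(pair(a, a), pair(a, m(a, e, m(e, b, b)))), pair(pair(e, e), pair(e, b)))):
1. pair(pair(pair(h(h(m(pair(e, pair(b, e)), b, pair(a, b)))), a), a), pair(pair(pair(a, a), pair(a, m(a, e, m(e, b, b)))), pair(pair(e, e), pair(e, b))))  →  pair(pair(pair(h(m(pair(e, pair(b, e)), b, pair(a, b))), a), a), pair(pair(pair(a, a), pair(a, m(a, e, m(e, b, b)))), pair(pair(e, e), pair(e, b))))   [R1 at 1.1.1]
2. pair(pair(pair(h(m(pair(e, pair(b, e)), b, pair(a, b))), a), a), pair(pair(pair(a, a), pair(a, m(a, e, m(e, b, b)))), pair(pair(e, e), pair(e, b))))  →  pair(pair(pair(m(pair(e, pair(b, e)), b, pair(a, b)), a), a), pair(pair(pair(a, a), pair(a, m(a, e, m(e, b, b)))), pair(pair(e, e), pair(e, b))))   [R1 at 1.1.1]
3. pair(pair(pair(m(pair(e, pair(b, e)), b, pair(a, b)), a), a), pair(pair(pair(a, a), pair(a, m(a, e, m(e, b, b)))), pair(pair(e, e), pair(e, b))))  →  pair(pair(pair(pair(a, b), a), a), pair(pair(pair(a, a), pair(a, m(a, e, m(e, b, b)))), pair(pair(e, e), pair(e, b))))   [R2 at 1.1.1]
4. pair(pair(pair(pair(a, b), a), a), pair(pair(pair(a, a), pair(a, m(a, e, m(e, b, b)))), pair(pair(e, e), pair(e, b))))  →  pair(pair(pair(pair(a, b), a), a), pair(pair(pair(a, a), pair(a, m(e, b, b))), pair(pair(e, e), pair(e, b))))   [R2 at 2.1.2.2]
5. pair(pair(pair(pair(a, b), a), a), pair(pair(pair(a, a), pair(a, m(e, b, b))), pair(pair(e, e), pair(e, b))))  →  pair(pair(pair(pair(a, b), a), a), pair(pair(pair(a, a), pair(a, b)), pair(pair(e, e), pair(e, b))))   [R2 at 2.1.2.2]

Reduce t₂ = pair(m(h(pair(a, e)), a, pair(pair(pair(a, b), h(a)), a)), pair(m(b, pair(e, a), pair(pair(a, a), m(b, e, pair(a, b)))), m(pair(a, a), pair(b, a), pair(pair(h(e), e), pair(e, b))))):
1. pair(m(h(pair(a, e)), a, pair(pair(pair(a, b), h(a)), a)), pair(m(b, pair(e, a), pair(pair(a, a), m(b, e, pair(a, b)))), m(pair(a, a), pair(b, a), pair(pair(h(e), e), pair(e, b)))))  →  pair(pair(pair(pair(a, b), h(a)), a), pair(m(b, pair(e, a), pair(pair(a, a), m(b, e, pair(a, b)))), m(pair(a, a), pair(b, a), pair(pair(h(e), e), pair(e, b)))))   [R2 at 1]
2. pair(pair(pair(pair(a, b), h(a)), a), pair(m(b, pair(e, a), pair(pair(a, a), m(b, e, pair(a, b)))), m(pair(a, a), pair(b, a), pair(pair(h(e), e), pair(e, b)))))  →  pair(pair(pair(pair(a, b), a), a), pair(m(b, pair(e, a), pair(pair(a, a), m(b, e, pair(a, b)))), m(pair(a, a), pair(b, a), pair(pair(h(e), e), pair(e, b)))))   [R1 at 1.1.2]
3. pair(pair(pair(pair(a, b), a), a), pair(m(b, pair(e, a), pair(pair(a, a), m(b, e, pair(a, b)))), m(pair(a, a), pair(b, a), pair(pair(h(e), e), pair(e, b)))))  →  pair(pair(pair(pair(a, b), a), a), pair(pair(pair(a, a), m(b, e, pair(a, b))), m(pair(a, a), pair(b, a), pair(pair(h(e), e), pair(e, b)))))   [R2 at 2.1]
4. pair(pair(pair(pair(a, b), a), a), pair(pair(pair(a, a), m(b, e, pair(a, b))), m(pair(a, a), pair(b, a), pair(pair(h(e), e), pair(e, b)))))  →  pair(pair(pair(pair(a, b), a), a), pair(pair(pair(a, a), pair(a, b)), m(pair(a, a), pair(b, a), pair(pair(h(e), e), pair(e, b)))))   [R2 at 2.1.2]
5. pair(pair(pair(pair(a, b), a), a), pair(pair(pair(a, a), pair(a, b)), m(pair(a, a), pair(b, a), pair(pair(h(e), e), pair(e, b)))))  →  pair(pair(pair(pair(a, b), a), a), pair(pair(pair(a, a), pair(a, b)), pair(pair(h(e), e), pair(e, b))))   [R2 at 2.2]
6. pair(pair(pair(pair(a, b), a), a), pair(pair(pair(a, a), pair(a, b)), pair(pair(h(e), e), pair(e, b))))  →  pair(pair(pair(pair(a, b), a), a), pair(pair(pair(a, a), pair(a, b)), pair(pair(e, e), pair(e, b))))   [R1 at 2.2.1.1]

yes — NF(t₁) = pair(pair(pair(pair(a, b), a), a), pair(pair(pair(a, a), pair(a, b)), pair(pair(e, e), pair(e, b)))), NF(t₂) = pair(pair(pair(pair(a, b), a), a), pair(pair(pair(a, a), pair(a, b)), pair(pair(e, e), pair(e, b))))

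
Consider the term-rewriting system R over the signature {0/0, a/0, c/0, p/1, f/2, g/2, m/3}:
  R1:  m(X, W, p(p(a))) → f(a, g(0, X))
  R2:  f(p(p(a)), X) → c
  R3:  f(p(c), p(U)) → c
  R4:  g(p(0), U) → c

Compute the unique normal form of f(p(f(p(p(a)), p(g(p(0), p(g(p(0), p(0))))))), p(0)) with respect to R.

1. f(p(f(p(p(a)), p(g(p(0), p(g(p(0), p(0))))))), p(0))  →  f(p(c), p(0))   [R2 at 1.1]
2. f(p(c), p(0))  →  c   [R3 at ε]

c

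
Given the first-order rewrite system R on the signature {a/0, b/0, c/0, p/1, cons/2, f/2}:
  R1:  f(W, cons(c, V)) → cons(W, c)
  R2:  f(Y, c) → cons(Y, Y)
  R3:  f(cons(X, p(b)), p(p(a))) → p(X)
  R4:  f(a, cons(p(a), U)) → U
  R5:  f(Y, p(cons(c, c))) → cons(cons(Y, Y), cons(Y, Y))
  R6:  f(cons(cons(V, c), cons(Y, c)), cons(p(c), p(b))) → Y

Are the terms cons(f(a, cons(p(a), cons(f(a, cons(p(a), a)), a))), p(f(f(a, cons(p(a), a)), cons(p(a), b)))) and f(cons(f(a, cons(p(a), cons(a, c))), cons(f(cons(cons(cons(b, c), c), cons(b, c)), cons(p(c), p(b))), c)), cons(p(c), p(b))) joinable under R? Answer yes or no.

no — NF(t₁) = cons(cons(a, a), p(b)), NF(t₂) = b

Reduce t₁ = cons(f(a, cons(p(a), cons(f(a, cons(p(a), a)), a))), p(f(f(a, cons(p(a), a)), cons(p(a), b)))):
1. cons(f(a, cons(p(a), cons(f(a, cons(p(a), a)), a))), p(f(f(a, cons(p(a), a)), cons(p(a), b))))  →  cons(cons(f(a, cons(p(a), a)), a), p(f(f(a, cons(p(a), a)), cons(p(a), b))))   [R4 at 1]
2. cons(cons(f(a, cons(p(a), a)), a), p(f(f(a, cons(p(a), a)), cons(p(a), b))))  →  cons(cons(a, a), p(f(f(a, cons(p(a), a)), cons(p(a), b))))   [R4 at 1.1]
3. cons(cons(a, a), p(f(f(a, cons(p(a), a)), cons(p(a), b))))  →  cons(cons(a, a), p(f(a, cons(p(a), b))))   [R4 at 2.1.1]
4. cons(cons(a, a), p(f(a, cons(p(a), b))))  →  cons(cons(a, a), p(b))   [R4 at 2.1]

Reduce t₂ = f(cons(f(a, cons(p(a), cons(a, c))), cons(f(cons(cons(cons(b, c), c), cons(b, c)), cons(p(c), p(b))), c)), cons(p(c), p(b))):
1. f(cons(f(a, cons(p(a), cons(a, c))), cons(f(cons(cons(cons(b, c), c), cons(b, c)), cons(p(c), p(b))), c)), cons(p(c), p(b)))  →  f(cons(cons(a, c), cons(f(cons(cons(cons(b, c), c), cons(b, c)), cons(p(c), p(b))), c)), cons(p(c), p(b)))   [R4 at 1.1]
2. f(cons(cons(a, c), cons(f(cons(cons(cons(b, c), c), cons(b, c)), cons(p(c), p(b))), c)), cons(p(c), p(b)))  →  f(cons(cons(cons(b, c), c), cons(b, c)), cons(p(c), p(b)))   [R6 at ε]
3. f(cons(cons(cons(b, c), c), cons(b, c)), cons(p(c), p(b)))  →  b   [R6 at ε]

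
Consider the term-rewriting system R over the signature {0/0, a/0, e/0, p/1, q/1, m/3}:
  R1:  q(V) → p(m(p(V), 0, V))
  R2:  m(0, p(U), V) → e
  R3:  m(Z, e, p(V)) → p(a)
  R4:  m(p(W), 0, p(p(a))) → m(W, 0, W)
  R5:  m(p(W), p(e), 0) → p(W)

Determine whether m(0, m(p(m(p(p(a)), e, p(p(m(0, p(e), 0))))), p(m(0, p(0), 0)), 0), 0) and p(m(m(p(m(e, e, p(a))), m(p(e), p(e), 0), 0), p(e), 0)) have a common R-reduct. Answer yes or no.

no — NF(t₁) = e, NF(t₂) = p(p(p(a)))

Reduce t₁ = m(0, m(p(m(p(p(a)), e, p(p(m(0, p(e), 0))))), p(m(0, p(0), 0)), 0), 0):
1. m(0, m(p(m(p(p(a)), e, p(p(m(0, p(e), 0))))), p(m(0, p(0), 0)), 0), 0)  →  m(0, m(p(p(a)), p(m(0, p(0), 0)), 0), 0)   [R3 at 2.1.1]
2. m(0, m(p(p(a)), p(m(0, p(0), 0)), 0), 0)  →  m(0, m(p(p(a)), p(e), 0), 0)   [R2 at 2.2.1]
3. m(0, m(p(p(a)), p(e), 0), 0)  →  m(0, p(p(a)), 0)   [R5 at 2]
4. m(0, p(p(a)), 0)  →  e   [R2 at ε]

Reduce t₂ = p(m(m(p(m(e, e, p(a))), m(p(e), p(e), 0), 0), p(e), 0)):
1. p(m(m(p(m(e, e, p(a))), m(p(e), p(e), 0), 0), p(e), 0))  →  p(m(m(p(p(a)), m(p(e), p(e), 0), 0), p(e), 0))   [R3 at 1.1.1.1]
2. p(m(m(p(p(a)), m(p(e), p(e), 0), 0), p(e), 0))  →  p(m(m(p(p(a)), p(e), 0), p(e), 0))   [R5 at 1.1.2]
3. p(m(m(p(p(a)), p(e), 0), p(e), 0))  →  p(m(p(p(a)), p(e), 0))   [R5 at 1.1]
4. p(m(p(p(a)), p(e), 0))  →  p(p(p(a)))   [R5 at 1]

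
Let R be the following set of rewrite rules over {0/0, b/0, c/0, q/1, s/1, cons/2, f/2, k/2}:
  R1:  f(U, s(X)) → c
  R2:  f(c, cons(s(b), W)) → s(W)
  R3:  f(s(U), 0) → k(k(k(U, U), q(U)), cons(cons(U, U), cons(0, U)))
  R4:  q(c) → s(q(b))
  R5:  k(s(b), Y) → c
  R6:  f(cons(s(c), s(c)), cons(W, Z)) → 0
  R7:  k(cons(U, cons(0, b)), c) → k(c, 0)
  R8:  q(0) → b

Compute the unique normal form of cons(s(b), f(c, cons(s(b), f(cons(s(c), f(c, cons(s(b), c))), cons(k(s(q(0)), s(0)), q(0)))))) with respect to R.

cons(s(b), s(0))

1. cons(s(b), f(c, cons(s(b), f(cons(s(c), f(c, cons(s(b), c))), cons(k(s(q(0)), s(0)), q(0))))))  →  cons(s(b), s(f(cons(s(c), f(c, cons(s(b), c))), cons(k(s(q(0)), s(0)), q(0)))))   [R2 at 2]
2. cons(s(b), s(f(cons(s(c), f(c, cons(s(b), c))), cons(k(s(q(0)), s(0)), q(0)))))  →  cons(s(b), s(f(cons(s(c), s(c)), cons(k(s(q(0)), s(0)), q(0)))))   [R2 at 2.1.1.2]
3. cons(s(b), s(f(cons(s(c), s(c)), cons(k(s(q(0)), s(0)), q(0)))))  →  cons(s(b), s(0))   [R6 at 2.1]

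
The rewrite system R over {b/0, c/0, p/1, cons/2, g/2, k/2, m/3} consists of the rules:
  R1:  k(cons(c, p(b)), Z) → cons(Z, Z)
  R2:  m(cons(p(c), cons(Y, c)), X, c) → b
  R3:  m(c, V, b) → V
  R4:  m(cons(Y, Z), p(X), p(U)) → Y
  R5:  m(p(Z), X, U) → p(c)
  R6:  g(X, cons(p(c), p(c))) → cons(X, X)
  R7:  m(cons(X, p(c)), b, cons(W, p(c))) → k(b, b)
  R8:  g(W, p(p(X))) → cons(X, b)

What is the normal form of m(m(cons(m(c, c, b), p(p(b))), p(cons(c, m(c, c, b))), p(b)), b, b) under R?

b

1. m(m(cons(m(c, c, b), p(p(b))), p(cons(c, m(c, c, b))), p(b)), b, b)  →  m(m(c, c, b), b, b)   [R4 at 1]
2. m(m(c, c, b), b, b)  →  m(c, b, b)   [R3 at 1]
3. m(c, b, b)  →  b   [R3 at ε]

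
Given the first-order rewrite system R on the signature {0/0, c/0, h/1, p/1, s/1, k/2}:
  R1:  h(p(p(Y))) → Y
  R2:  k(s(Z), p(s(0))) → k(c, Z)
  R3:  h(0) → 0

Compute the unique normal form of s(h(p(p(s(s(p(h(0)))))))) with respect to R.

1. s(h(p(p(s(s(p(h(0))))))))  →  s(s(s(p(h(0)))))   [R1 at 1]
2. s(s(s(p(h(0)))))  →  s(s(s(p(0))))   [R3 at 1.1.1.1]

s(s(s(p(0))))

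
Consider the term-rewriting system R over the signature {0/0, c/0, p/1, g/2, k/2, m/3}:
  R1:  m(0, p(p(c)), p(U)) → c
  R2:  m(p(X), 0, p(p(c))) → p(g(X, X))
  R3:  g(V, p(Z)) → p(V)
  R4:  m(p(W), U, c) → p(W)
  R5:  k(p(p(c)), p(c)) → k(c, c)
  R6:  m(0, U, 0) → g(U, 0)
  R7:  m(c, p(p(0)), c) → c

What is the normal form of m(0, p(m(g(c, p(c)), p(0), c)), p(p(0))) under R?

c

1. m(0, p(m(g(c, p(c)), p(0), c)), p(p(0)))  →  m(0, p(m(p(c), p(0), c)), p(p(0)))   [R3 at 2.1.1]
2. m(0, p(m(p(c), p(0), c)), p(p(0)))  →  m(0, p(p(c)), p(p(0)))   [R4 at 2.1]
3. m(0, p(p(c)), p(p(0)))  →  c   [R1 at ε]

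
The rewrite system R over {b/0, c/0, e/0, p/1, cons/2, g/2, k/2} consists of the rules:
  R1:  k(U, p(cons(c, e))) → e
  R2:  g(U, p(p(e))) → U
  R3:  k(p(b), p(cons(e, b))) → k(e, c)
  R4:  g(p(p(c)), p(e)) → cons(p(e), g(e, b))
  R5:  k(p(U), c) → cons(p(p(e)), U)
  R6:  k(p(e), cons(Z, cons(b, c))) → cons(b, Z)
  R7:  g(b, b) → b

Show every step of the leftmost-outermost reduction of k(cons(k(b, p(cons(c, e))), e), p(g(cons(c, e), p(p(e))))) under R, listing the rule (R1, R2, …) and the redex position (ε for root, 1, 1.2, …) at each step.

e

1. k(cons(k(b, p(cons(c, e))), e), p(g(cons(c, e), p(p(e)))))  →  k(cons(e, e), p(g(cons(c, e), p(p(e)))))   [R1 at 1.1]
2. k(cons(e, e), p(g(cons(c, e), p(p(e)))))  →  k(cons(e, e), p(cons(c, e)))   [R2 at 2.1]
3. k(cons(e, e), p(cons(c, e)))  →  e   [R1 at ε]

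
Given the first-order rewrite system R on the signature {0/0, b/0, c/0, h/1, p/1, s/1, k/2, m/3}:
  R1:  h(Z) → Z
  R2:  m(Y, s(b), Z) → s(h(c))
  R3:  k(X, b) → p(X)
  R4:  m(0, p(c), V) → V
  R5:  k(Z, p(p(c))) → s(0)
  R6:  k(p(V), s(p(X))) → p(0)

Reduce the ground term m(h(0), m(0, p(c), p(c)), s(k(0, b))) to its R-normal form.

1. m(h(0), m(0, p(c), p(c)), s(k(0, b)))  →  m(0, m(0, p(c), p(c)), s(k(0, b)))   [R1 at 1]
2. m(0, m(0, p(c), p(c)), s(k(0, b)))  →  m(0, p(c), s(k(0, b)))   [R4 at 2]
3. m(0, p(c), s(k(0, b)))  →  s(k(0, b))   [R4 at ε]
4. s(k(0, b))  →  s(p(0))   [R3 at 1]

s(p(0))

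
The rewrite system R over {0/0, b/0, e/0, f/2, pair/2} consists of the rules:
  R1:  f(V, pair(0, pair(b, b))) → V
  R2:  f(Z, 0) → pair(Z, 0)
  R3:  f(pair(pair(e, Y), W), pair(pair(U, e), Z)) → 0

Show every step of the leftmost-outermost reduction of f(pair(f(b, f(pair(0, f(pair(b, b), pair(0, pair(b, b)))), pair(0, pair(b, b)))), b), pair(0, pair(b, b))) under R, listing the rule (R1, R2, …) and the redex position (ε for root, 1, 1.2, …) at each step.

pair(b, b)

1. f(pair(f(b, f(pair(0, f(pair(b, b), pair(0, pair(b, b)))), pair(0, pair(b, b)))), b), pair(0, pair(b, b)))  →  pair(f(b, f(pair(0, f(pair(b, b), pair(0, pair(b, b)))), pair(0, pair(b, b)))), b)   [R1 at ε]
2. pair(f(b, f(pair(0, f(pair(b, b), pair(0, pair(b, b)))), pair(0, pair(b, b)))), b)  →  pair(f(b, pair(0, f(pair(b, b), pair(0, pair(b, b))))), b)   [R1 at 1.2]
3. pair(f(b, pair(0, f(pair(b, b), pair(0, pair(b, b))))), b)  →  pair(f(b, pair(0, pair(b, b))), b)   [R1 at 1.2.2]
4. pair(f(b, pair(0, pair(b, b))), b)  →  pair(b, b)   [R1 at 1]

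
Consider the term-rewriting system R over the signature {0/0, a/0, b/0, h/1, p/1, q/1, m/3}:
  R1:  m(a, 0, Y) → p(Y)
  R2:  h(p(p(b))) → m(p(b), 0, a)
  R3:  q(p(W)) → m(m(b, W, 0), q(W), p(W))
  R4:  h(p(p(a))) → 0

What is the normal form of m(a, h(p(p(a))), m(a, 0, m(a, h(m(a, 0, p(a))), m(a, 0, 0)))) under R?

p(p(p(p(0))))

1. m(a, h(p(p(a))), m(a, 0, m(a, h(m(a, 0, p(a))), m(a, 0, 0))))  →  m(a, 0, m(a, 0, m(a, h(m(a, 0, p(a))), m(a, 0, 0))))   [R4 at 2]
2. m(a, 0, m(a, 0, m(a, h(m(a, 0, p(a))), m(a, 0, 0))))  →  p(m(a, 0, m(a, h(m(a, 0, p(a))), m(a, 0, 0))))   [R1 at ε]
3. p(m(a, 0, m(a, h(m(a, 0, p(a))), m(a, 0, 0))))  →  p(p(m(a, h(m(a, 0, p(a))), m(a, 0, 0))))   [R1 at 1]
4. p(p(m(a, h(m(a, 0, p(a))), m(a, 0, 0))))  →  p(p(m(a, h(p(p(a))), m(a, 0, 0))))   [R1 at 1.1.2.1]
5. p(p(m(a, h(p(p(a))), m(a, 0, 0))))  →  p(p(m(a, 0, m(a, 0, 0))))   [R4 at 1.1.2]
6. p(p(m(a, 0, m(a, 0, 0))))  →  p(p(p(m(a, 0, 0))))   [R1 at 1.1]
7. p(p(p(m(a, 0, 0))))  →  p(p(p(p(0))))   [R1 at 1.1.1]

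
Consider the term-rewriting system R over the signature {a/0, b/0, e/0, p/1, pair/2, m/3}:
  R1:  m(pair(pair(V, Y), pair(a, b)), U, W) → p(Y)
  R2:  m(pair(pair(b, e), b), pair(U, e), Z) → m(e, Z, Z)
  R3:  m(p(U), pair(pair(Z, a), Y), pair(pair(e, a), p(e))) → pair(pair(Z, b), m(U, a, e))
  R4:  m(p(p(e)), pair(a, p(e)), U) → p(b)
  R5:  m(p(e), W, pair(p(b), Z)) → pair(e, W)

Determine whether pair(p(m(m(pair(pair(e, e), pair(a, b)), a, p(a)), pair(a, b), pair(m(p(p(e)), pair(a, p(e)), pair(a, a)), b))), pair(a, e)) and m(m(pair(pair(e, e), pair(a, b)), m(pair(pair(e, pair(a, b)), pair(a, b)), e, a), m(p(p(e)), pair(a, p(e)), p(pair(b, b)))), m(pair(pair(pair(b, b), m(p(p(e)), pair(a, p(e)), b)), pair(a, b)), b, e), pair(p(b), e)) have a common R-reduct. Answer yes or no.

no — NF(t₁) = pair(p(pair(e, pair(a, b))), pair(a, e)), NF(t₂) = pair(e, p(p(b)))

Reduce t₁ = pair(p(m(m(pair(pair(e, e), pair(a, b)), a, p(a)), pair(a, b), pair(m(p(p(e)), pair(a, p(e)), pair(a, a)), b))), pair(a, e)):
1. pair(p(m(m(pair(pair(e, e), pair(a, b)), a, p(a)), pair(a, b), pair(m(p(p(e)), pair(a, p(e)), pair(a, a)), b))), pair(a, e))  →  pair(p(m(p(e), pair(a, b), pair(m(p(p(e)), pair(a, p(e)), pair(a, a)), b))), pair(a, e))   [R1 at 1.1.1]
2. pair(p(m(p(e), pair(a, b), pair(m(p(p(e)), pair(a, p(e)), pair(a, a)), b))), pair(a, e))  →  pair(p(m(p(e), pair(a, b), pair(p(b), b))), pair(a, e))   [R4 at 1.1.3.1]
3. pair(p(m(p(e), pair(a, b), pair(p(b), b))), pair(a, e))  →  pair(p(pair(e, pair(a, b))), pair(a, e))   [R5 at 1.1]

Reduce t₂ = m(m(pair(pair(e, e), pair(a, b)), m(pair(pair(e, pair(a, b)), pair(a, b)), e, a), m(p(p(e)), pair(a, p(e)), p(pair(b, b)))), m(pair(pair(pair(b, b), m(p(p(e)), pair(a, p(e)), b)), pair(a, b)), b, e), pair(p(b), e)):
1. m(m(pair(pair(e, e), pair(a, b)), m(pair(pair(e, pair(a, b)), pair(a, b)), e, a), m(p(p(e)), pair(a, p(e)), p(pair(b, b)))), m(pair(pair(pair(b, b), m(p(p(e)), pair(a, p(e)), b)), pair(a, b)), b, e), pair(p(b), e))  →  m(p(e), m(pair(pair(pair(b, b), m(p(p(e)), pair(a, p(e)), b)), pair(a, b)), b, e), pair(p(b), e))   [R1 at 1]
2. m(p(e), m(pair(pair(pair(b, b), m(p(p(e)), pair(a, p(e)), b)), pair(a, b)), b, e), pair(p(b), e))  →  pair(e, m(pair(pair(pair(b, b), m(p(p(e)), pair(a, p(e)), b)), pair(a, b)), b, e))   [R5 at ε]
3. pair(e, m(pair(pair(pair(b, b), m(p(p(e)), pair(a, p(e)), b)), pair(a, b)), b, e))  →  pair(e, p(m(p(p(e)), pair(a, p(e)), b)))   [R1 at 2]
4. pair(e, p(m(p(p(e)), pair(a, p(e)), b)))  →  pair(e, p(p(b)))   [R4 at 2.1]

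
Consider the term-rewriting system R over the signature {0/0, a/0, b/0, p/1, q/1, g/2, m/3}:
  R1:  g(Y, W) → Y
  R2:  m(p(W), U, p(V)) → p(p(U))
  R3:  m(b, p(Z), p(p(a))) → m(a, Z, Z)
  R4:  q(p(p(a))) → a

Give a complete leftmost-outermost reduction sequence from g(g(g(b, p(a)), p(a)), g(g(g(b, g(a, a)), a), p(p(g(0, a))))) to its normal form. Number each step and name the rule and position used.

b

1. g(g(g(b, p(a)), p(a)), g(g(g(b, g(a, a)), a), p(p(g(0, a)))))  →  g(g(b, p(a)), p(a))   [R1 at ε]
2. g(g(b, p(a)), p(a))  →  g(b, p(a))   [R1 at ε]
3. g(b, p(a))  →  b   [R1 at ε]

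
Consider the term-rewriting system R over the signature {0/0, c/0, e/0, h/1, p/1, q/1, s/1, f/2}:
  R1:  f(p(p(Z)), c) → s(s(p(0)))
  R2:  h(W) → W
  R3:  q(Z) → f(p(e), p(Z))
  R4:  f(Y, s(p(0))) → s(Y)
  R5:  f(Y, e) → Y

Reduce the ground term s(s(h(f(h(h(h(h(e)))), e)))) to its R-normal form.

1. s(s(h(f(h(h(h(h(e)))), e))))  →  s(s(f(h(h(h(h(e)))), e)))   [R2 at 1.1]
2. s(s(f(h(h(h(h(e)))), e)))  →  s(s(h(h(h(h(e))))))   [R5 at 1.1]
3. s(s(h(h(h(h(e))))))  →  s(s(h(h(h(e)))))   [R2 at 1.1]
4. s(s(h(h(h(e)))))  →  s(s(h(h(e))))   [R2 at 1.1]
5. s(s(h(h(e))))  →  s(s(h(e)))   [R2 at 1.1]
6. s(s(h(e)))  →  s(s(e))   [R2 at 1.1]

s(s(e))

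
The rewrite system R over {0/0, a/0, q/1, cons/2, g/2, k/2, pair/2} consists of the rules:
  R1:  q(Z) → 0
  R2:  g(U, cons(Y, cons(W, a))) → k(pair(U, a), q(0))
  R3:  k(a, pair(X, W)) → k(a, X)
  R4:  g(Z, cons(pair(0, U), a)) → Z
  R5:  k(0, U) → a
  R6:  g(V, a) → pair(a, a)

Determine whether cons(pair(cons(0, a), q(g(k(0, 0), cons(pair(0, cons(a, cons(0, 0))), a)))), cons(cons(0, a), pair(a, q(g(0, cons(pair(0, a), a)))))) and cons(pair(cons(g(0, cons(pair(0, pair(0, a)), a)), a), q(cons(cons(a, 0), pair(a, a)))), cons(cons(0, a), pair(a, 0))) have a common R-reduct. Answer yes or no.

yes — NF(t₁) = cons(pair(cons(0, a), 0), cons(cons(0, a), pair(a, 0))), NF(t₂) = cons(pair(cons(0, a), 0), cons(cons(0, a), pair(a, 0)))

Reduce t₁ = cons(pair(cons(0, a), q(g(k(0, 0), cons(pair(0, cons(a, cons(0, 0))), a)))), cons(cons(0, a), pair(a, q(g(0, cons(pair(0, a), a)))))):
1. cons(pair(cons(0, a), q(g(k(0, 0), cons(pair(0, cons(a, cons(0, 0))), a)))), cons(cons(0, a), pair(a, q(g(0, cons(pair(0, a), a))))))  →  cons(pair(cons(0, a), 0), cons(cons(0, a), pair(a, q(g(0, cons(pair(0, a), a))))))   [R1 at 1.2]
2. cons(pair(cons(0, a), 0), cons(cons(0, a), pair(a, q(g(0, cons(pair(0, a), a))))))  →  cons(pair(cons(0, a), 0), cons(cons(0, a), pair(a, 0)))   [R1 at 2.2.2]

Reduce t₂ = cons(pair(cons(g(0, cons(pair(0, pair(0, a)), a)), a), q(cons(cons(a, 0), pair(a, a)))), cons(cons(0, a), pair(a, 0))):
1. cons(pair(cons(g(0, cons(pair(0, pair(0, a)), a)), a), q(cons(cons(a, 0), pair(a, a)))), cons(cons(0, a), pair(a, 0)))  →  cons(pair(cons(0, a), q(cons(cons(a, 0), pair(a, a)))), cons(cons(0, a), pair(a, 0)))   [R4 at 1.1.1]
2. cons(pair(cons(0, a), q(cons(cons(a, 0), pair(a, a)))), cons(cons(0, a), pair(a, 0)))  →  cons(pair(cons(0, a), 0), cons(cons(0, a), pair(a, 0)))   [R1 at 1.2]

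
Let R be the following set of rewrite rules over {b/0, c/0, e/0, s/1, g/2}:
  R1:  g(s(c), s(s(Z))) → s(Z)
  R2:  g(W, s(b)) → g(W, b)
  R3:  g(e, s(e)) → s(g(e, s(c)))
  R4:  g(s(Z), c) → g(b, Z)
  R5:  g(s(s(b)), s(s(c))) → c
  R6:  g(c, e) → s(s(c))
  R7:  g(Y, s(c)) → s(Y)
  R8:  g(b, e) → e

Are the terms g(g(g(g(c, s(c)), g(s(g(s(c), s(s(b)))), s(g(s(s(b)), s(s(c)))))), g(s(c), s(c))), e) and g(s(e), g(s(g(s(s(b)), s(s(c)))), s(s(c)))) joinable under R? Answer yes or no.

no — NF(t₁) = s(s(c)), NF(t₂) = s(s(e))

Reduce t₁ = g(g(g(g(c, s(c)), g(s(g(s(c), s(s(b)))), s(g(s(s(b)), s(s(c)))))), g(s(c), s(c))), e):
1. g(g(g(g(c, s(c)), g(s(g(s(c), s(s(b)))), s(g(s(s(b)), s(s(c)))))), g(s(c), s(c))), e)  →  g(g(g(s(c), g(s(g(s(c), s(s(b)))), s(g(s(s(b)), s(s(c)))))), g(s(c), s(c))), e)   [R7 at 1.1.1]
2. g(g(g(s(c), g(s(g(s(c), s(s(b)))), s(g(s(s(b)), s(s(c)))))), g(s(c), s(c))), e)  →  g(g(g(s(c), g(s(s(b)), s(g(s(s(b)), s(s(c)))))), g(s(c), s(c))), e)   [R1 at 1.1.2.1.1]
3. g(g(g(s(c), g(s(s(b)), s(g(s(s(b)), s(s(c)))))), g(s(c), s(c))), e)  →  g(g(g(s(c), g(s(s(b)), s(c))), g(s(c), s(c))), e)   [R5 at 1.1.2.2.1]
4. g(g(g(s(c), g(s(s(b)), s(c))), g(s(c), s(c))), e)  →  g(g(g(s(c), s(s(s(b)))), g(s(c), s(c))), e)   [R7 at 1.1.2]
5. g(g(g(s(c), s(s(s(b)))), g(s(c), s(c))), e)  →  g(g(s(s(b)), g(s(c), s(c))), e)   [R1 at 1.1]
6. g(g(s(s(b)), g(s(c), s(c))), e)  →  g(g(s(s(b)), s(s(c))), e)   [R7 at 1.2]
7. g(g(s(s(b)), s(s(c))), e)  →  g(c, e)   [R5 at 1]
8. g(c, e)  →  s(s(c))   [R6 at ε]

Reduce t₂ = g(s(e), g(s(g(s(s(b)), s(s(c)))), s(s(c)))):
1. g(s(e), g(s(g(s(s(b)), s(s(c)))), s(s(c))))  →  g(s(e), g(s(c), s(s(c))))   [R5 at 2.1.1]
2. g(s(e), g(s(c), s(s(c))))  →  g(s(e), s(c))   [R1 at 2]
3. g(s(e), s(c))  →  s(s(e))   [R7 at ε]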